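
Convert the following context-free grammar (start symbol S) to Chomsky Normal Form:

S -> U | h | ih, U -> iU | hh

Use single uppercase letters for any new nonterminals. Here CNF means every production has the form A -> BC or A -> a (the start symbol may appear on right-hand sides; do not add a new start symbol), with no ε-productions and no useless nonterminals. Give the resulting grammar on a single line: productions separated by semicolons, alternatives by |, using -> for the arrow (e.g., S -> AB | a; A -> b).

S -> h | AA | BA | BU; A -> h; B -> i; U -> AA | BU

No ε-productions.
After unit-elimination: S -> h | hh | iU | ih; U -> hh | iU.
TERM: introduce A -> h, B -> i and substitute in every rule of length ≥2.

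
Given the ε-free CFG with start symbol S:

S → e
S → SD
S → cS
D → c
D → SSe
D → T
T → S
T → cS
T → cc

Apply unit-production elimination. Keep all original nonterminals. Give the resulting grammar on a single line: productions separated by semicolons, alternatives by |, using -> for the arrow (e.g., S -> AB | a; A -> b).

S -> e | SD | cS; D -> c | e | SD | cS | cc | SSe; T -> e | SD | cS | cc

Unit productions: D->T, T->S.
Unit pairs (A ⇒* B via units): (D,S), (D,T), (T,S).
S: inherits non-unit rules of {S} → SD | cS | e.
D: inherits non-unit rules of {D, S, T} → SD | SSe | c | cS | cc | e.
T: inherits non-unit rules of {S, T} → SD | cS | cc | e.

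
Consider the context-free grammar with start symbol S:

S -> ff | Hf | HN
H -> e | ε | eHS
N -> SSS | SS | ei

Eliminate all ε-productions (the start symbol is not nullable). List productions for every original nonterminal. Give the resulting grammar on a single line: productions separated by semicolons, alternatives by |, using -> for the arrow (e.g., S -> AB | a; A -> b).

S -> N | f | HN | Hf | ff; H -> e | eS | eHS; N -> SS | ei | SSS

Nullable set: {H}.
S -> HN: H nullable, giving HN | N.
S -> Hf: H nullable, giving Hf | f.
Drop H -> ε.
H -> eHS: H nullable, giving eHS | eS.
Unchanged (no nullable symbols): S -> ff; H -> e; N -> SS; N -> SSS; N -> ei.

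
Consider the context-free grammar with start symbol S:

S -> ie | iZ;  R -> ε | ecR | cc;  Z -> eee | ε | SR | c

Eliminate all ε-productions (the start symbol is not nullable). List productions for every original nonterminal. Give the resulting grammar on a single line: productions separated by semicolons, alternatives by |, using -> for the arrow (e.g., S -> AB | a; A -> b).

Nullable set: {R, Z}.
S -> iZ: Z nullable, giving i | iZ.
Drop R -> ε.
R -> ecR: R nullable, giving ec | ecR.
Drop Z -> ε.
Z -> SR: R nullable, giving S | SR.
Unchanged (no nullable symbols): S -> ie; R -> cc; Z -> c; Z -> eee.

S -> i | iZ | ie; R -> cc | ec | ecR; Z -> S | c | SR | eee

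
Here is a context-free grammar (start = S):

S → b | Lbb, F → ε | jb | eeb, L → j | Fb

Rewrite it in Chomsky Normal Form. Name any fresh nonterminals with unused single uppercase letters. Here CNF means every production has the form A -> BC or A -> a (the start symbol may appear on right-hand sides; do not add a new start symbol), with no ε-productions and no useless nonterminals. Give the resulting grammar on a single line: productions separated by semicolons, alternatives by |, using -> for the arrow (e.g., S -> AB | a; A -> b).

Nullable: {F}; after ε-elimination: S -> b | Lbb; F -> jb | eeb; L -> b | j | Fb.
No unit productions to eliminate.
TERM: introduce B -> b, A -> e, C -> j and substitute in every rule of length ≥2.
BIN: F -> AAB becomes F -> AD, D -> AB; S -> LBB becomes S -> LE, E -> BB.

S -> b | LE; A -> e; B -> b; C -> j; D -> AB; E -> BB; F -> AD | CB; L -> b | j | FB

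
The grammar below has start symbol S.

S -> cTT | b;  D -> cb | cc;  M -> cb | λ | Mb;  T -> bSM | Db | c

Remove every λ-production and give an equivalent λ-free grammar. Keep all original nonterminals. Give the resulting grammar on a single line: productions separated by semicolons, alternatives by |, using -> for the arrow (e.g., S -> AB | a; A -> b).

Nullable set: {M}.
Drop M -> λ.
M -> Mb: M nullable, giving Mb | b.
T -> bSM: M nullable, giving bS | bSM.
Unchanged (no nullable symbols): S -> b; S -> cTT; D -> cb; D -> cc; M -> cb; T -> Db; T -> c.

S -> b | cTT; D -> cb | cc; M -> b | Mb | cb; T -> c | Db | bS | bSM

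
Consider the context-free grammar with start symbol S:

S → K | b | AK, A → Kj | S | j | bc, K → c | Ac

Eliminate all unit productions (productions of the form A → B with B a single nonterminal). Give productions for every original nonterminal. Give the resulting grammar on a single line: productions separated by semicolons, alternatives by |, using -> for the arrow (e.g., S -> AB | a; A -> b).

S -> b | c | AK | Ac; A -> b | c | j | AK | Ac | Kj | bc; K -> c | Ac

Unit productions: A->S, S->K.
Unit pairs (A ⇒* B via units): (A,K), (A,S), (S,K).
S: inherits non-unit rules of {K, S} → AK | Ac | b | c.
A: inherits non-unit rules of {A, K, S} → AK | Ac | Kj | b | bc | c | j.
K: inherits non-unit rules of {K} → Ac | c.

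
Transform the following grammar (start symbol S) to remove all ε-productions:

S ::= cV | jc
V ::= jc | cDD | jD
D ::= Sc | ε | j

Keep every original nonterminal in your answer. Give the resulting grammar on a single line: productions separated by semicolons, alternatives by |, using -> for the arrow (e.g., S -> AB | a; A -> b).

Nullable set: {D}.
Drop D -> ε.
V -> cDD: D, D nullable, giving c | cD | cDD.
V -> jD: D nullable, giving j | jD.
Unchanged (no nullable symbols): S -> cV; S -> jc; D -> Sc; D -> j; V -> jc.

S -> cV | jc; D -> j | Sc; V -> c | j | cD | jD | jc | cDD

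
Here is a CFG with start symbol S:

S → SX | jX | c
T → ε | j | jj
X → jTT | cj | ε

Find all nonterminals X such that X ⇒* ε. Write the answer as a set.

Directly nullable (have an ε-rule): {T, X}.
Not nullable: S — each has a terminal in every rule's right-hand side or depends on a non-nullable symbol.

{T, X}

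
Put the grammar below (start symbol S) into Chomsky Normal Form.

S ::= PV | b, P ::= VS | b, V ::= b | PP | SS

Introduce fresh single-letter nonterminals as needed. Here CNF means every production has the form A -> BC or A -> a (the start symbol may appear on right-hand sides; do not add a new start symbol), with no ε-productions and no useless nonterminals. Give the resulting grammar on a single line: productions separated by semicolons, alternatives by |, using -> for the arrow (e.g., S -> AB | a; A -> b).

S -> b | PV; P -> b | VS; V -> b | PP | SS

No ε-productions.
No unit productions to eliminate.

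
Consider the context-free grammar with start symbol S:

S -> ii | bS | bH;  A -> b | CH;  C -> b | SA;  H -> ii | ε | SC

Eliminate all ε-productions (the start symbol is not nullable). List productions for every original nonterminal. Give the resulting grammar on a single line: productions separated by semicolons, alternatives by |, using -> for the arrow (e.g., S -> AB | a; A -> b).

S -> b | bH | bS | ii; A -> C | b | CH; C -> b | SA; H -> SC | ii

Nullable set: {H}.
S -> bH: H nullable, giving b | bH.
A -> CH: H nullable, giving C | CH.
Drop H -> ε.
Unchanged (no nullable symbols): S -> bS; S -> ii; A -> b; C -> SA; C -> b; H -> SC; H -> ii.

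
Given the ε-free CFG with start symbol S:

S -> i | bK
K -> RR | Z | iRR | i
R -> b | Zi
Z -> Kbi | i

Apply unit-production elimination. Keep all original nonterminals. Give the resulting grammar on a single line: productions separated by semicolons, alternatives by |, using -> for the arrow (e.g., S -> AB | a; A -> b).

Unit productions: K->Z.
Unit pairs (A ⇒* B via units): (K,Z).
S: inherits non-unit rules of {S} → bK | i.
K: inherits non-unit rules of {K, Z} → Kbi | RR | i | iRR.
R: inherits non-unit rules of {R} → Zi | b.
Z: inherits non-unit rules of {Z} → Kbi | i.

S -> i | bK; K -> i | RR | Kbi | iRR; R -> b | Zi; Z -> i | Kbi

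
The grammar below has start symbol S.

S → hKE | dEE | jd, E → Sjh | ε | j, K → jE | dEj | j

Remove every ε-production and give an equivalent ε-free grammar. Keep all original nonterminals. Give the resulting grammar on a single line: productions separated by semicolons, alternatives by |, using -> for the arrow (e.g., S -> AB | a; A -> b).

Nullable set: {E}.
S -> dEE: E, E nullable, giving d | dE | dEE.
S -> hKE: E nullable, giving hK | hKE.
Drop E -> ε.
K -> dEj: E nullable, giving dEj | dj.
K -> jE: E nullable, giving j | jE.
Unchanged (no nullable symbols): S -> jd; E -> Sjh; E -> j; K -> j.

S -> d | dE | hK | jd | dEE | hKE; E -> j | Sjh; K -> j | dj | jE | dEj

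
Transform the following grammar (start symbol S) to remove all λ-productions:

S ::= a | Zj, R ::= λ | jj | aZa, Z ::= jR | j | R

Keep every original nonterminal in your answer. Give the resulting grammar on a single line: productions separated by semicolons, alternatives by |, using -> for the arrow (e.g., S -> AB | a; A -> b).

Nullable set: {R, Z}.
S -> Zj: Z nullable, giving Zj | j.
Drop R -> λ.
R -> aZa: Z nullable, giving aZa | aa.
Z -> R: R nullable, giving R.
Z -> jR: R nullable, giving j | jR.
Unchanged (no nullable symbols): S -> a; R -> jj; Z -> j.

S -> a | j | Zj; R -> aa | jj | aZa; Z -> R | j | jR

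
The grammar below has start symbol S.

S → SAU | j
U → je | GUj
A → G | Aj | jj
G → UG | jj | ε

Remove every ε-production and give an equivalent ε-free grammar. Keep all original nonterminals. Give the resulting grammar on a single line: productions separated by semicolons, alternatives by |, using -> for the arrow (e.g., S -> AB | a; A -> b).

Nullable set: {A, G}.
S -> SAU: A nullable, giving SAU | SU.
A -> Aj: A nullable, giving Aj | j.
A -> G: G nullable, giving G.
Drop G -> ε.
G -> UG: G nullable, giving U | UG.
U -> GUj: G nullable, giving GUj | Uj.
Unchanged (no nullable symbols): S -> j; A -> jj; G -> jj; U -> je.

S -> j | SU | SAU; A -> G | j | Aj | jj; G -> U | UG | jj; U -> Uj | je | GUj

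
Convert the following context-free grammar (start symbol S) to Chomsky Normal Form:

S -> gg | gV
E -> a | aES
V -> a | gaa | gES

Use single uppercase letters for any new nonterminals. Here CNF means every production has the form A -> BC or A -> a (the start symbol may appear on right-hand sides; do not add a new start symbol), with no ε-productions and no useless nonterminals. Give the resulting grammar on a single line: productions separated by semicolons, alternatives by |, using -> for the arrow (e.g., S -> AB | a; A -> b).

No ε-productions.
No unit productions to eliminate.
TERM: introduce A -> a, B -> g and substitute in every rule of length ≥2.
BIN: E -> AES becomes E -> AC, C -> ES; V -> BAA becomes V -> BD, D -> AA; V -> BES becomes V -> BF, F -> ES.

S -> BB | BV; A -> a; B -> g; C -> ES; D -> AA; E -> a | AC; F -> ES; V -> a | BD | BF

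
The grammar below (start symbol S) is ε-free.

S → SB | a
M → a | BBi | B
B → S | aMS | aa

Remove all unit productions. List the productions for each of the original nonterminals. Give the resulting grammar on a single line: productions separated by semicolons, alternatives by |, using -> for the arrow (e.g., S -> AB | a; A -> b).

Unit productions: B->S, M->B.
Unit pairs (A ⇒* B via units): (B,S), (M,B), (M,S).
S: inherits non-unit rules of {S} → SB | a.
B: inherits non-unit rules of {B, S} → SB | a | aMS | aa.
M: inherits non-unit rules of {B, M, S} → BBi | SB | a | aMS | aa.

S -> a | SB; B -> a | SB | aa | aMS; M -> a | SB | aa | BBi | aMS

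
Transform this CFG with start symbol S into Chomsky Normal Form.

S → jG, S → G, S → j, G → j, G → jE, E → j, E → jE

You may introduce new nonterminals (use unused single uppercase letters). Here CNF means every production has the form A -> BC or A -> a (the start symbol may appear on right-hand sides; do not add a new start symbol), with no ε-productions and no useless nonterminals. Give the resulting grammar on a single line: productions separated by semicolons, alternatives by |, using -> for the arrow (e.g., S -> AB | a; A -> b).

S -> j | AE | AG; A -> j; E -> j | AE; G -> j | AE

No ε-productions.
After unit-elimination: S -> j | jE | jG; E -> j | jE; G -> j | jE.
TERM: introduce A -> j and substitute in every rule of length ≥2.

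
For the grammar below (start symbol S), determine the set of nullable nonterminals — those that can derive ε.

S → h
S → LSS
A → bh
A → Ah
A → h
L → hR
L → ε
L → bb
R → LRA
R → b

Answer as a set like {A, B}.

{L}

Directly nullable (have an ε-rule): {L}.
Not nullable: A, R, S — each has a terminal in every rule's right-hand side or depends on a non-nullable symbol.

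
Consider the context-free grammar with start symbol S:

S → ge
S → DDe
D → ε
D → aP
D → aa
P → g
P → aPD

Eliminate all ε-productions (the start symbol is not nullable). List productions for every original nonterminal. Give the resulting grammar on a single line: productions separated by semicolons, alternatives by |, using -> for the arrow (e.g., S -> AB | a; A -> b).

S -> e | De | ge | DDe; D -> aP | aa; P -> g | aP | aPD

Nullable set: {D}.
S -> DDe: D, D nullable, giving DDe | De | e.
Drop D -> ε.
P -> aPD: D nullable, giving aP | aPD.
Unchanged (no nullable symbols): S -> ge; D -> aP; D -> aa; P -> g.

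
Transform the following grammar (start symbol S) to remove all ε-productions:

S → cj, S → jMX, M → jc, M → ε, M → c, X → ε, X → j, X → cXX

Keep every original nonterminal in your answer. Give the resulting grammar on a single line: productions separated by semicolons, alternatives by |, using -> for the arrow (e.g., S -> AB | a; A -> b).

Nullable set: {M, X}.
S -> jMX: M, X nullable, giving j | jM | jMX | jX.
Drop M -> ε.
Drop X -> ε.
X -> cXX: X, X nullable, giving c | cX | cXX.
Unchanged (no nullable symbols): S -> cj; M -> c; M -> jc; X -> j.

S -> j | cj | jM | jX | jMX; M -> c | jc; X -> c | j | cX | cXX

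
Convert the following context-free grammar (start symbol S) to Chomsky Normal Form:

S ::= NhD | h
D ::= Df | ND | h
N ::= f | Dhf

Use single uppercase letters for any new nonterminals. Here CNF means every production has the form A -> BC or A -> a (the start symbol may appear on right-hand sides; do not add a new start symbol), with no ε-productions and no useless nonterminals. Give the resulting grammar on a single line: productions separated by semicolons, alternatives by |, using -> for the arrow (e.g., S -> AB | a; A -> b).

No ε-productions.
No unit productions to eliminate.
TERM: introduce A -> f, B -> h and substitute in every rule of length ≥2.
BIN: N -> DBA becomes N -> DC, C -> BA; S -> NBD becomes S -> NE, E -> BD.

S -> h | NE; A -> f; B -> h; C -> BA; D -> h | DA | ND; E -> BD; N -> f | DC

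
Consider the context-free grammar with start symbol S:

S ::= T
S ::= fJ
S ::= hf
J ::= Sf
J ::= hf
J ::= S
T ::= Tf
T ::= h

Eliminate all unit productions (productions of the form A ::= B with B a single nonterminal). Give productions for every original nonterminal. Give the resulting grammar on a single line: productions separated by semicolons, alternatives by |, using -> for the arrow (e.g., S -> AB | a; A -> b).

S -> h | Tf | fJ | hf; J -> h | Sf | Tf | fJ | hf; T -> h | Tf

Unit productions: J->S, S->T.
Unit pairs (A ⇒* B via units): (J,S), (J,T), (S,T).
S: inherits non-unit rules of {S, T} → Tf | fJ | h | hf.
J: inherits non-unit rules of {J, S, T} → Sf | Tf | fJ | h | hf.
T: inherits non-unit rules of {T} → Tf | h.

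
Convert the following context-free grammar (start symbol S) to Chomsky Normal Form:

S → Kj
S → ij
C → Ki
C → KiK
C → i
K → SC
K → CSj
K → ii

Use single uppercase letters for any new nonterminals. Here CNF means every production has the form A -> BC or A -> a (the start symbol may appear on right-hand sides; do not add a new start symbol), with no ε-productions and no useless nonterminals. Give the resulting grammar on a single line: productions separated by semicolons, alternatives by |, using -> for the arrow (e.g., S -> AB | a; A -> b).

No ε-productions.
No unit productions to eliminate.
TERM: introduce A -> i, B -> j and substitute in every rule of length ≥2.
BIN: C -> KAK becomes C -> KD, D -> AK; K -> CSB becomes K -> CE, E -> SB.

S -> AB | KB; A -> i; B -> j; C -> i | KA | KD; D -> AK; E -> SB; K -> AA | CE | SC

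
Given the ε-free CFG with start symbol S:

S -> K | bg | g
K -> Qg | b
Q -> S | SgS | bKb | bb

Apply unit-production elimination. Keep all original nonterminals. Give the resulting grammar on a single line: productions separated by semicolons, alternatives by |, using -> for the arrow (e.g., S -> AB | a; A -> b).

S -> b | g | Qg | bg; K -> b | Qg; Q -> b | g | Qg | bb | bg | SgS | bKb

Unit productions: Q->S, S->K.
Unit pairs (A ⇒* B via units): (Q,K), (Q,S), (S,K).
S: inherits non-unit rules of {K, S} → Qg | b | bg | g.
K: inherits non-unit rules of {K} → Qg | b.
Q: inherits non-unit rules of {K, Q, S} → Qg | SgS | b | bKb | bb | bg | g.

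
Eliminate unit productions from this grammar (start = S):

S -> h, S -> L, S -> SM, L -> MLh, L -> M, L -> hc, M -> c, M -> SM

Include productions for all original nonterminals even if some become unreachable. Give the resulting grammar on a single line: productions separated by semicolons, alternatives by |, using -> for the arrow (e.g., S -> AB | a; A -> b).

S -> c | h | SM | hc | MLh; L -> c | SM | hc | MLh; M -> c | SM

Unit productions: L->M, S->L.
Unit pairs (A ⇒* B via units): (L,M), (S,L), (S,M).
S: inherits non-unit rules of {L, M, S} → MLh | SM | c | h | hc.
L: inherits non-unit rules of {L, M} → MLh | SM | c | hc.
M: inherits non-unit rules of {M} → SM | c.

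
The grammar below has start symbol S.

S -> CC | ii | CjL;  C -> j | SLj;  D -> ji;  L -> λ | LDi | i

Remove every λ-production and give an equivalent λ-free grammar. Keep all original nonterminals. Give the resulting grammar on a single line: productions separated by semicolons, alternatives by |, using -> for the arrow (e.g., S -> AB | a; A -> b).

Nullable set: {L}.
S -> CjL: L nullable, giving Cj | CjL.
C -> SLj: L nullable, giving SLj | Sj.
Drop L -> λ.
L -> LDi: L nullable, giving Di | LDi.
Unchanged (no nullable symbols): S -> CC; S -> ii; C -> j; D -> ji; L -> i.

S -> CC | Cj | ii | CjL; C -> j | Sj | SLj; D -> ji; L -> i | Di | LDi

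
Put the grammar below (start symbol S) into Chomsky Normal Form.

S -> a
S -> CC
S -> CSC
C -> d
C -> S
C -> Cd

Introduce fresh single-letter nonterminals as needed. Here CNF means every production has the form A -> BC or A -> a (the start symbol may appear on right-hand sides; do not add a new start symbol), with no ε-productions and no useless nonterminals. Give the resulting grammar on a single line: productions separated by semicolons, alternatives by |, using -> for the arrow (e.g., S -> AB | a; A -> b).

No ε-productions.
After unit-elimination: S -> a | CC | CSC; C -> a | d | CC | Cd | CSC.
TERM: introduce A -> d and substitute in every rule of length ≥2.
BIN: C -> CSC becomes C -> CB, B -> SC; S -> CSC becomes S -> CD, D -> SC.

S -> a | CC | CD; A -> d; B -> SC; C -> a | d | CA | CB | CC; D -> SC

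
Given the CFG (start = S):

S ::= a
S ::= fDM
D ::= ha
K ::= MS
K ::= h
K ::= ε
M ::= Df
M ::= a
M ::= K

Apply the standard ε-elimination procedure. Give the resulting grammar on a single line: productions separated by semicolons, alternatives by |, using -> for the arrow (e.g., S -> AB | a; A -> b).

S -> a | fD | fDM; D -> ha; K -> S | h | MS; M -> K | a | Df

Nullable set: {K, M}.
S -> fDM: M nullable, giving fD | fDM.
Drop K -> ε.
K -> MS: M nullable, giving MS | S.
M -> K: K nullable, giving K.
Unchanged (no nullable symbols): S -> a; D -> ha; K -> h; M -> Df; M -> a.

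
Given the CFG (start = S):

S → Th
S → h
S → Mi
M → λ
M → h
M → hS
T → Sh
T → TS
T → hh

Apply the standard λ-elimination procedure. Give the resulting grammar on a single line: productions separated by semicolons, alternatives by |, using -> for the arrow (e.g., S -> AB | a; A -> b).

S -> h | i | Mi | Th; M -> h | hS; T -> Sh | TS | hh

Nullable set: {M}.
S -> Mi: M nullable, giving Mi | i.
Drop M -> λ.
Unchanged (no nullable symbols): S -> Th; S -> h; M -> h; M -> hS; T -> Sh; T -> TS; T -> hh.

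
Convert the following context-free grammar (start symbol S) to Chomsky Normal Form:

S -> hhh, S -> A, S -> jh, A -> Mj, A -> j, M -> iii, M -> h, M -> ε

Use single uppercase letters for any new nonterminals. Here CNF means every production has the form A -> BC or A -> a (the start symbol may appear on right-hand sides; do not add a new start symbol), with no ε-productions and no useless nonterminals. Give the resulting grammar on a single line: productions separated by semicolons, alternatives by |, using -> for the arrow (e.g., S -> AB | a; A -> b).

S -> j | BD | DF | MB; B -> j; C -> i; D -> h; E -> CC; F -> DD; M -> h | CE

Nullable: {M}; after ε-elimination: S -> A | jh | hhh; A -> j | Mj; M -> h | iii.
After unit-elimination: S -> j | Mj | jh | hhh; A -> j | Mj; M -> h | iii.
TERM: introduce D -> h, C -> i, B -> j and substitute in every rule of length ≥2.
BIN: M -> CCC becomes M -> CE, E -> CC; S -> DDD becomes S -> DF, F -> DD.
Drop unreachable/unproductive: A.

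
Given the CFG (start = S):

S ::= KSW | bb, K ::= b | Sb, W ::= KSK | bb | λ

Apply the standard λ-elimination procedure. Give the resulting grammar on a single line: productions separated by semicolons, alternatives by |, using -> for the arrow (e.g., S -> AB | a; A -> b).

S -> KS | bb | KSW; K -> b | Sb; W -> bb | KSK

Nullable set: {W}.
S -> KSW: W nullable, giving KS | KSW.
Drop W -> λ.
Unchanged (no nullable symbols): S -> bb; K -> Sb; K -> b; W -> KSK; W -> bb.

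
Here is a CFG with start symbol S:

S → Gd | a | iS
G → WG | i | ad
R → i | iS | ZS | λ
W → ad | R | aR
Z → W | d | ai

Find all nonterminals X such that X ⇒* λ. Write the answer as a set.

{R, W, Z}

Directly nullable (have an ε-rule): {R}.
W is nullable via W -> R (every symbol on the right is already known nullable).
Z is nullable via Z -> W (every symbol on the right is already known nullable).
Not nullable: G, S — each has a terminal in every rule's right-hand side or depends on a non-nullable symbol.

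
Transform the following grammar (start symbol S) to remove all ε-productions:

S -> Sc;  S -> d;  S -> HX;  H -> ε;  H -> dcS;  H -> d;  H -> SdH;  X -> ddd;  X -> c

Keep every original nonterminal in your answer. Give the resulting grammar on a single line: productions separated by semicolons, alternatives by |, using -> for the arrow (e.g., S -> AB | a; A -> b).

Nullable set: {H}.
S -> HX: H nullable, giving HX | X.
Drop H -> ε.
H -> SdH: H nullable, giving Sd | SdH.
Unchanged (no nullable symbols): S -> Sc; S -> d; H -> d; H -> dcS; X -> c; X -> ddd.

S -> X | d | HX | Sc; H -> d | Sd | SdH | dcS; X -> c | ddd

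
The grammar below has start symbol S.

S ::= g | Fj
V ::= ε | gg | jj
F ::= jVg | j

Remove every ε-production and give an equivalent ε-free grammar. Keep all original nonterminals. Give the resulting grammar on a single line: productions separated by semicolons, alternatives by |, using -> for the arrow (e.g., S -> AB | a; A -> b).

S -> g | Fj; F -> j | jg | jVg; V -> gg | jj

Nullable set: {V}.
F -> jVg: V nullable, giving jVg | jg.
Drop V -> ε.
Unchanged (no nullable symbols): S -> Fj; S -> g; F -> j; V -> gg; V -> jj.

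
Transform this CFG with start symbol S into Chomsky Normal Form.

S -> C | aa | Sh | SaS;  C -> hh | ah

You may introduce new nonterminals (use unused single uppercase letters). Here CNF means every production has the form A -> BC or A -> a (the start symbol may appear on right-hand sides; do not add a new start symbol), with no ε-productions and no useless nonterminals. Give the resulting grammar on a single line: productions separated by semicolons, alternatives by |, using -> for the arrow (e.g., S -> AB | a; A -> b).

No ε-productions.
After unit-elimination: S -> Sh | aa | ah | hh | SaS; C -> ah | hh.
TERM: introduce A -> a, B -> h and substitute in every rule of length ≥2.
BIN: S -> SAS becomes S -> SD, D -> AS.
Drop unreachable/unproductive: C.

S -> AA | AB | BB | SB | SD; A -> a; B -> h; D -> AS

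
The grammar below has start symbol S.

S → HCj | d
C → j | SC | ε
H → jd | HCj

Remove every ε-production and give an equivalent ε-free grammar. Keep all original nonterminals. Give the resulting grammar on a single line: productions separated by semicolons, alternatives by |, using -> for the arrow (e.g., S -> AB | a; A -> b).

Nullable set: {C}.
S -> HCj: C nullable, giving HCj | Hj.
Drop C -> ε.
C -> SC: C nullable, giving S | SC.
H -> HCj: C nullable, giving HCj | Hj.
Unchanged (no nullable symbols): S -> d; C -> j; H -> jd.

S -> d | Hj | HCj; C -> S | j | SC; H -> Hj | jd | HCj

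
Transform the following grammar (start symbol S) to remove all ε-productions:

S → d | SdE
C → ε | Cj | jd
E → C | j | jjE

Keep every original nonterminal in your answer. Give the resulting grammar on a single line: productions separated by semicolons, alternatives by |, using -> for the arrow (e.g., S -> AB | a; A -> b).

Nullable set: {C, E}.
S -> SdE: E nullable, giving Sd | SdE.
Drop C -> ε.
C -> Cj: C nullable, giving Cj | j.
E -> C: C nullable, giving C.
E -> jjE: E nullable, giving jj | jjE.
Unchanged (no nullable symbols): S -> d; C -> jd; E -> j.

S -> d | Sd | SdE; C -> j | Cj | jd; E -> C | j | jj | jjE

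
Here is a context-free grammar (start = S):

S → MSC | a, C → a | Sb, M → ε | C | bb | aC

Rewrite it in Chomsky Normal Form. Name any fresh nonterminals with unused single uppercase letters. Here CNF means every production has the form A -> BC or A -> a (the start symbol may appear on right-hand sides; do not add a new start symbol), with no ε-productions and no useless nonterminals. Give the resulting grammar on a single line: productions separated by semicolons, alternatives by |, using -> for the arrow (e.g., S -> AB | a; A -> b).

Nullable: {M}; after ε-elimination: S -> a | SC | MSC; C -> a | Sb; M -> C | aC | bb.
After unit-elimination: S -> a | SC | MSC; C -> a | Sb; M -> a | Sb | aC | bb.
TERM: introduce B -> a, A -> b and substitute in every rule of length ≥2.
BIN: S -> MSC becomes S -> MD, D -> SC.

S -> a | MD | SC; A -> b; B -> a; C -> a | SA; D -> SC; M -> a | AA | BC | SA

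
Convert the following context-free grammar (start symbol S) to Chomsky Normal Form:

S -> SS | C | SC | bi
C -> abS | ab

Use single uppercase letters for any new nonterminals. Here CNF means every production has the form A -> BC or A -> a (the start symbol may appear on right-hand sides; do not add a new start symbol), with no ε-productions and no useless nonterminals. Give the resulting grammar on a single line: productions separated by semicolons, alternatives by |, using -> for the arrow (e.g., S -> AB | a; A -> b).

No ε-productions.
After unit-elimination: S -> SC | SS | ab | bi | abS; C -> ab | abS.
TERM: introduce A -> a, B -> b, D -> i and substitute in every rule of length ≥2.
BIN: C -> ABS becomes C -> AE, E -> BS; S -> ABS becomes S -> AF, F -> BS.

S -> AB | AF | BD | SC | SS; A -> a; B -> b; C -> AB | AE; D -> i; E -> BS; F -> BS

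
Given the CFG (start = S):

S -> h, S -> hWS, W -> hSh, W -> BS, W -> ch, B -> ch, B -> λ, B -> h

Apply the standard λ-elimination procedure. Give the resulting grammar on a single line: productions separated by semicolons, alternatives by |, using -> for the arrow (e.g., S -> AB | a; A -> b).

Nullable set: {B}.
Drop B -> λ.
W -> BS: B nullable, giving BS | S.
Unchanged (no nullable symbols): S -> h; S -> hWS; B -> ch; B -> h; W -> ch; W -> hSh.

S -> h | hWS; B -> h | ch; W -> S | BS | ch | hSh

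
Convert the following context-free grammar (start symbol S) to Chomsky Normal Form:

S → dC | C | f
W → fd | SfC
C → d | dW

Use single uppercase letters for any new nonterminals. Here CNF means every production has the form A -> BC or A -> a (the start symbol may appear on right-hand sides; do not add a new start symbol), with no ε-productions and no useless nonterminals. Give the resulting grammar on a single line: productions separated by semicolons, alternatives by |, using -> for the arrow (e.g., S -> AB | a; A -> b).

No ε-productions.
After unit-elimination: S -> d | f | dC | dW; C -> d | dW; W -> fd | SfC.
TERM: introduce A -> d, B -> f and substitute in every rule of length ≥2.
BIN: W -> SBC becomes W -> SD, D -> BC.

S -> d | f | AC | AW; A -> d; B -> f; C -> d | AW; D -> BC; W -> BA | SD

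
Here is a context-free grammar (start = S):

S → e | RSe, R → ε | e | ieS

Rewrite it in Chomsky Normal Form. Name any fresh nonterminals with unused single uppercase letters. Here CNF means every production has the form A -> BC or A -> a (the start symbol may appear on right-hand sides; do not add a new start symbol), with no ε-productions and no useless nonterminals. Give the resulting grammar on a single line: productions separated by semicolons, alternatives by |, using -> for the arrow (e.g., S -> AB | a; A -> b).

S -> e | RD | SB; A -> i; B -> e; C -> BS; D -> SB; R -> e | AC

Nullable: {R}; after ε-elimination: S -> e | Se | RSe; R -> e | ieS.
No unit productions to eliminate.
TERM: introduce B -> e, A -> i and substitute in every rule of length ≥2.
BIN: R -> ABS becomes R -> AC, C -> BS; S -> RSB becomes S -> RD, D -> SB.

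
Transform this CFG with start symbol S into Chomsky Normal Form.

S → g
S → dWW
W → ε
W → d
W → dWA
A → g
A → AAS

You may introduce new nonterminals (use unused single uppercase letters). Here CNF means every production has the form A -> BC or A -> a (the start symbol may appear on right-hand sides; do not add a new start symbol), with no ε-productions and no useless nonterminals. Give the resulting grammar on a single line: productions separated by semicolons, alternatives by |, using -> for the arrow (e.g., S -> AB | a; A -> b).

Nullable: {W}; after ε-elimination: S -> d | g | dW | dWW; A -> g | AAS; W -> d | dA | dWA.
No unit productions to eliminate.
TERM: introduce B -> d and substitute in every rule of length ≥2.
BIN: A -> AAS becomes A -> AC, C -> AS; S -> BWW becomes S -> BD, D -> WW; W -> BWA becomes W -> BE, E -> WA.

S -> d | g | BD | BW; A -> g | AC; B -> d; C -> AS; D -> WW; E -> WA; W -> d | BA | BE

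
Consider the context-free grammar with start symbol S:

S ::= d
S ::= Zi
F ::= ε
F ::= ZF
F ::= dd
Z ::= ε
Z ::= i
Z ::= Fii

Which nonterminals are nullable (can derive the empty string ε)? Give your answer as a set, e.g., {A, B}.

{F, Z}

Directly nullable (have an ε-rule): {F, Z}.
Not nullable: S — each has a terminal in every rule's right-hand side or depends on a non-nullable symbol.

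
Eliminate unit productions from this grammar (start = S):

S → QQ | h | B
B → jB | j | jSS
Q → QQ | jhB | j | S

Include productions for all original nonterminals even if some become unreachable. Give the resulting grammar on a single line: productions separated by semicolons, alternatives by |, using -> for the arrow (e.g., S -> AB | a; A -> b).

Unit productions: Q->S, S->B.
Unit pairs (A ⇒* B via units): (Q,B), (Q,S), (S,B).
S: inherits non-unit rules of {B, S} → QQ | h | j | jB | jSS.
B: inherits non-unit rules of {B} → j | jB | jSS.
Q: inherits non-unit rules of {B, Q, S} → QQ | h | j | jB | jSS | jhB.

S -> h | j | QQ | jB | jSS; B -> j | jB | jSS; Q -> h | j | QQ | jB | jSS | jhB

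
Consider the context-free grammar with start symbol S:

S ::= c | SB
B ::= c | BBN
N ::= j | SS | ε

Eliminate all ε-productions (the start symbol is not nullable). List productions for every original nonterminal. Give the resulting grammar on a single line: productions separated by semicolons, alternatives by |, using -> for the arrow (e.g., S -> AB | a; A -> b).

Nullable set: {N}.
B -> BBN: N nullable, giving BB | BBN.
Drop N -> ε.
Unchanged (no nullable symbols): S -> SB; S -> c; B -> c; N -> SS; N -> j.

S -> c | SB; B -> c | BB | BBN; N -> j | SS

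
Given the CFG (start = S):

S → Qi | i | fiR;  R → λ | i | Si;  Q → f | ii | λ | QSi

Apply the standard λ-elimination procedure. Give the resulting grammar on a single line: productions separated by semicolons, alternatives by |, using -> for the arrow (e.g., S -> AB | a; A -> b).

S -> i | Qi | fi | fiR; Q -> f | Si | ii | QSi; R -> i | Si

Nullable set: {Q, R}.
S -> Qi: Q nullable, giving Qi | i.
S -> fiR: R nullable, giving fi | fiR.
Drop Q -> λ.
Q -> QSi: Q nullable, giving QSi | Si.
Drop R -> λ.
Unchanged (no nullable symbols): S -> i; Q -> f; Q -> ii; R -> Si; R -> i.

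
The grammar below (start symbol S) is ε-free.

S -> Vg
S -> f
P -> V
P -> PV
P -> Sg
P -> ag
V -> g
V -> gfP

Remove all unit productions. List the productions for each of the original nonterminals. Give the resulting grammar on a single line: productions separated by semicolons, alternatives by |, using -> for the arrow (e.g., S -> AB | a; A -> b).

S -> f | Vg; P -> g | PV | Sg | ag | gfP; V -> g | gfP

Unit productions: P->V.
Unit pairs (A ⇒* B via units): (P,V).
S: inherits non-unit rules of {S} → Vg | f.
P: inherits non-unit rules of {P, V} → PV | Sg | ag | g | gfP.
V: inherits non-unit rules of {V} → g | gfP.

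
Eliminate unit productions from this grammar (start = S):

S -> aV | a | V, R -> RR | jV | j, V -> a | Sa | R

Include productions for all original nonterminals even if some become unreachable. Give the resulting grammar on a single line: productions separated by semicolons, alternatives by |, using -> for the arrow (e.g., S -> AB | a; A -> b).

Unit productions: S->V, V->R.
Unit pairs (A ⇒* B via units): (S,R), (S,V), (V,R).
S: inherits non-unit rules of {R, S, V} → RR | Sa | a | aV | j | jV.
R: inherits non-unit rules of {R} → RR | j | jV.
V: inherits non-unit rules of {R, V} → RR | Sa | a | j | jV.

S -> a | j | RR | Sa | aV | jV; R -> j | RR | jV; V -> a | j | RR | Sa | jV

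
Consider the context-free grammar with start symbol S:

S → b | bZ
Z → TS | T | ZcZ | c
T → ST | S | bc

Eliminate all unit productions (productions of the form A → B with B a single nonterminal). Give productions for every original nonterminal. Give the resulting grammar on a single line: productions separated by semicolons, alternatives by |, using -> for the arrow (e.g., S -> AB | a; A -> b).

S -> b | bZ; T -> b | ST | bZ | bc; Z -> b | c | ST | TS | bZ | bc | ZcZ

Unit productions: T->S, Z->T.
Unit pairs (A ⇒* B via units): (T,S), (Z,S), (Z,T).
S: inherits non-unit rules of {S} → b | bZ.
T: inherits non-unit rules of {S, T} → ST | b | bZ | bc.
Z: inherits non-unit rules of {S, T, Z} → ST | TS | ZcZ | b | bZ | bc | c.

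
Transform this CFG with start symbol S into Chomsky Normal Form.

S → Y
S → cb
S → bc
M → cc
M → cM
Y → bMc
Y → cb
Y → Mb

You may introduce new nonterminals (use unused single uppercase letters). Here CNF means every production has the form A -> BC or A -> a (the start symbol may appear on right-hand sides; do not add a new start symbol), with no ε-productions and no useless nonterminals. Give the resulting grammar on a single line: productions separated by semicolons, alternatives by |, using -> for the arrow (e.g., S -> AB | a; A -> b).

No ε-productions.
After unit-elimination: S -> Mb | bc | cb | bMc; M -> cM | cc; Y -> Mb | cb | bMc.
TERM: introduce B -> b, A -> c and substitute in every rule of length ≥2.
BIN: S -> BMA becomes S -> BC, C -> MA; Y -> BMA becomes Y -> BD, D -> MA.
Drop unreachable/unproductive: Y.

S -> AB | BA | BC | MB; A -> c; B -> b; C -> MA; M -> AA | AM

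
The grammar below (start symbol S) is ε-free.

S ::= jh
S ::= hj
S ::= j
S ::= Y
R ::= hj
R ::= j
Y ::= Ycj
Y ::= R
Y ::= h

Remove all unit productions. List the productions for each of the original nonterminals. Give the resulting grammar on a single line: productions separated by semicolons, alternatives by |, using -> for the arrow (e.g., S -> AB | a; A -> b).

Unit productions: S->Y, Y->R.
Unit pairs (A ⇒* B via units): (S,R), (S,Y), (Y,R).
S: inherits non-unit rules of {R, S, Y} → Ycj | h | hj | j | jh.
R: inherits non-unit rules of {R} → hj | j.
Y: inherits non-unit rules of {R, Y} → Ycj | h | hj | j.

S -> h | j | hj | jh | Ycj; R -> j | hj; Y -> h | j | hj | Ycj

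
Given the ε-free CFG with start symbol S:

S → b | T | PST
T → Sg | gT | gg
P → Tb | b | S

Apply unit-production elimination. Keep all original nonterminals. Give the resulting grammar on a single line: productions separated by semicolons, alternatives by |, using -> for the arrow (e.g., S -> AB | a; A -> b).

Unit productions: P->S, S->T.
Unit pairs (A ⇒* B via units): (P,S), (P,T), (S,T).
S: inherits non-unit rules of {S, T} → PST | Sg | b | gT | gg.
P: inherits non-unit rules of {P, S, T} → PST | Sg | Tb | b | gT | gg.
T: inherits non-unit rules of {T} → Sg | gT | gg.

S -> b | Sg | gT | gg | PST; P -> b | Sg | Tb | gT | gg | PST; T -> Sg | gT | gg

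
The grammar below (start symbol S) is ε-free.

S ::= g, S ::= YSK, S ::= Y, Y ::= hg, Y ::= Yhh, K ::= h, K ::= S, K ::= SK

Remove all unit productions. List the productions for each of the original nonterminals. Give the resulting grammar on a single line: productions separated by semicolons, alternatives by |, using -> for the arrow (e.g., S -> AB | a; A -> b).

Unit productions: K->S, S->Y.
Unit pairs (A ⇒* B via units): (K,S), (K,Y), (S,Y).
S: inherits non-unit rules of {S, Y} → YSK | Yhh | g | hg.
K: inherits non-unit rules of {K, S, Y} → SK | YSK | Yhh | g | h | hg.
Y: inherits non-unit rules of {Y} → Yhh | hg.

S -> g | hg | YSK | Yhh; K -> g | h | SK | hg | YSK | Yhh; Y -> hg | Yhh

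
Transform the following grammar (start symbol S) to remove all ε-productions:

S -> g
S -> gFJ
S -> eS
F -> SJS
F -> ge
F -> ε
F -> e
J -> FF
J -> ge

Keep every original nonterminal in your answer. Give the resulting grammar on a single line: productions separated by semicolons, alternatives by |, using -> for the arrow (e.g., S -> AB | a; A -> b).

Nullable set: {F, J}.
S -> gFJ: F, J nullable, giving g | gF | gFJ | gJ.
Drop F -> ε.
F -> SJS: J nullable, giving SJS | SS.
J -> FF: F, F nullable, giving F | FF.
Unchanged (no nullable symbols): S -> eS; S -> g; F -> e; F -> ge; J -> ge.

S -> g | eS | gF | gJ | gFJ; F -> e | SS | ge | SJS; J -> F | FF | ge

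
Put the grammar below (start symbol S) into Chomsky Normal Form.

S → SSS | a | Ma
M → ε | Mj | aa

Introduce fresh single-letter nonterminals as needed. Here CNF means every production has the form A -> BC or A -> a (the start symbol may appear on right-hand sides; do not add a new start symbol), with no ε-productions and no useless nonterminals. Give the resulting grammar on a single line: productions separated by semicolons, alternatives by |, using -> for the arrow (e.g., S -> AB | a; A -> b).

Nullable: {M}; after ε-elimination: S -> a | Ma | SSS; M -> j | Mj | aa.
No unit productions to eliminate.
TERM: introduce B -> a, A -> j and substitute in every rule of length ≥2.
BIN: S -> SSS becomes S -> SC, C -> SS.

S -> a | MB | SC; A -> j; B -> a; C -> SS; M -> j | BB | MA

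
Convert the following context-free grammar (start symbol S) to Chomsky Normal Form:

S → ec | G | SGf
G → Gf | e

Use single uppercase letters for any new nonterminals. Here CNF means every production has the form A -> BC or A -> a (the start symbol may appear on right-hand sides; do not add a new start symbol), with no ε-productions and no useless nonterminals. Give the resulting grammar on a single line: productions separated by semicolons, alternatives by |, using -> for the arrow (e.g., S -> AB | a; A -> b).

S -> e | BC | GA | SD; A -> f; B -> e; C -> c; D -> GA; G -> e | GA

No ε-productions.
After unit-elimination: S -> e | Gf | ec | SGf; G -> e | Gf.
TERM: introduce C -> c, B -> e, A -> f and substitute in every rule of length ≥2.
BIN: S -> SGA becomes S -> SD, D -> GA.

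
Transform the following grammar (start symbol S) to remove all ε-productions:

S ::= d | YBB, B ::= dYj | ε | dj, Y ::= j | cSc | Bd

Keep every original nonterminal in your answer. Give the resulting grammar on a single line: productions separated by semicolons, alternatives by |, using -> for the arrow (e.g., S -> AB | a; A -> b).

S -> Y | d | YB | YBB; B -> dj | dYj; Y -> d | j | Bd | cSc

Nullable set: {B}.
S -> YBB: B, B nullable, giving Y | YB | YBB.
Drop B -> ε.
Y -> Bd: B nullable, giving Bd | d.
Unchanged (no nullable symbols): S -> d; B -> dYj; B -> dj; Y -> cSc; Y -> j.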